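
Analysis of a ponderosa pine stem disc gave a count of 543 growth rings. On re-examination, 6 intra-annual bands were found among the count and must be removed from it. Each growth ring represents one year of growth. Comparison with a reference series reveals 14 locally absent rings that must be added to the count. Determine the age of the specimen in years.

True growth ring count = 543 − 6 + 14 = 551.
With a one-to-one growth ring periodicity this is 551 years.

551 years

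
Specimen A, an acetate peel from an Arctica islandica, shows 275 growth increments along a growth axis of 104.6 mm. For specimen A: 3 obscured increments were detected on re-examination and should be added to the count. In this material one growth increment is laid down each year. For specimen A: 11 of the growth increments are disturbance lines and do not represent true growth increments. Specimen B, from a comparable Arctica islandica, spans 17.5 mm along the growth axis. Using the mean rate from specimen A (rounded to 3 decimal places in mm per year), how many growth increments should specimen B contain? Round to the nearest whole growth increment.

45 growth increments

Specimen A: after corrections the count is 275 − 11 + 3 = 267 growth increments.
A: 104.6 mm over 267 years gives 104.6 / 267 ≈ 0.392 mm per year.
Specimen B: 17.5 mm / 0.392 mm per year = 44.64 years ≈ 45 growth increments.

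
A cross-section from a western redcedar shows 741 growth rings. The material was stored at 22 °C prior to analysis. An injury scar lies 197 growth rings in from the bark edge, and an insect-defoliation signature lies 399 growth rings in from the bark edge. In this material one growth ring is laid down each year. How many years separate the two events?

202 years

Separation: 399 − 197 = 202 growth rings.
That is 202 years at one growth ring per year.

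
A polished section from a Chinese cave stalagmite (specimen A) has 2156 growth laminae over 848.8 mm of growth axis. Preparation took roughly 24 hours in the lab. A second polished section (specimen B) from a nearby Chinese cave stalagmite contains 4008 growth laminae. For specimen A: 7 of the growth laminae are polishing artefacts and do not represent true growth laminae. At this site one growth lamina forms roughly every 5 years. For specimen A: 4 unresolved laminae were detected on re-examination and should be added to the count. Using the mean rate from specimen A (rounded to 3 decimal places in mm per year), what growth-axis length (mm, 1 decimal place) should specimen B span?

Specimen A: after corrections the count is 2156 − 7 + 4 = 2153 growth laminae.
Specimen A: 2153 growth laminae at 5 years each span 2153 × 5 = 10765 years.
A: 848.8 mm over 10765 years gives 848.8 / 10765 ≈ 0.079 mm/year.
Specimen B: at 5 years per growth lamina, 4008 × 5 = 20040 years. B's length ≈ 0.079 × 20040 = 1583.2 mm.

1583.2 mm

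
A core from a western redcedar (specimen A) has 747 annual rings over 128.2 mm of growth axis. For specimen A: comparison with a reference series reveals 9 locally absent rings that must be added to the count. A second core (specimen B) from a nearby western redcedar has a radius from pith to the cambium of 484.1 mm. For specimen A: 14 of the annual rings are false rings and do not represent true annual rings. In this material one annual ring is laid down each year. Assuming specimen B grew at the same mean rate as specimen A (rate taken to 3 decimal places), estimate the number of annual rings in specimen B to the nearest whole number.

2798 annual rings

Specimen A: correcting the raw count gives 747 − 14 + 9 = 742 true annual rings.
A: Mean rate = 128.2 mm / 742 years ≈ 0.173 mm per year.
For B, 484.1 / 0.173 = 2798.27 years ≈ 2798 annual rings.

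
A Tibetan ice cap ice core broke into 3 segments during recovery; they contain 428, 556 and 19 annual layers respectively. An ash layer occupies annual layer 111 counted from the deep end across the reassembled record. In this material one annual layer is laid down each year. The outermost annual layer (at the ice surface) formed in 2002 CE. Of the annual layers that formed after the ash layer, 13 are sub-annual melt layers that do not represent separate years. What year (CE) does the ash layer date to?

Total annual layers = 428 + 556 + 19 = 1003.
1003 − 111 = 892 annual layers lie beyond the ash layer toward the ice surface.
892 − 13 false = 879 true annual layers after the ash layer.
The annual layer at the ice surface is 2002 CE, so the ash layer dates to 2002 − 879 = 1123 CE.

1123 CE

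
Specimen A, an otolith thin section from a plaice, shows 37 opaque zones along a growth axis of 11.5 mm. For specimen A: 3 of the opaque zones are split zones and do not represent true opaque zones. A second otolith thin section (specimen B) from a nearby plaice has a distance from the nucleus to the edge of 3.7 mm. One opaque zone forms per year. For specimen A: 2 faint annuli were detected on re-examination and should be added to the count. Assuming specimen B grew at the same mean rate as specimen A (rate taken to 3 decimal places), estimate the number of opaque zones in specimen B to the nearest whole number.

Specimen A: correcting the raw count gives 37 − 3 + 2 = 36 true opaque zones.
A: Mean rate = 11.5 mm / 36 years ≈ 0.319 mm/year.
Specimen B: 3.7 mm / 0.319 mm per year = 11.60 years ≈ 12 opaque zones.

12 opaque zones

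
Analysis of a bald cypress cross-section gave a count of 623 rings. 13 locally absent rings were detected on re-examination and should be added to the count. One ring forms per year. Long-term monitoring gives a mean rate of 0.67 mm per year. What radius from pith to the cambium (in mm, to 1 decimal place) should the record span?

Correcting the raw count gives 623 + 13 = 636 true rings.
Predicted length = 0.67 mm/year × 636 years = 426.1 mm.

426.1 mm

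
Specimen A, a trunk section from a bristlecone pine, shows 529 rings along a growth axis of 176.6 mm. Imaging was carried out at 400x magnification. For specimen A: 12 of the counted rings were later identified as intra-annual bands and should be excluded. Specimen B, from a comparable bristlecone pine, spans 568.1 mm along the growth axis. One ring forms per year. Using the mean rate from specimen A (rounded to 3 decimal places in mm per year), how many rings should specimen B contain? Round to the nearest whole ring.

Specimen A: adjusted count: 529 − 12 = 517 rings.
A: Mean rate = 176.6 mm / 517 years ≈ 0.342 mm per year.
For B, 568.1 / 0.342 = 1661.11 years ≈ 1661 rings.

1661 rings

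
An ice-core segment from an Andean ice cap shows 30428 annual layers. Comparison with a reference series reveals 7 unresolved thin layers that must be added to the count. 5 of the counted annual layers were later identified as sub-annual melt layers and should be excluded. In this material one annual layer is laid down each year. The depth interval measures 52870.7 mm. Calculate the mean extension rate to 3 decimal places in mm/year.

1.737 mm/year

Adjusted count: 30428 − 5 + 7 = 30430 annual layers.
Mean rate = 52870.7 mm / 30430 years ≈ 1.737 mm/year.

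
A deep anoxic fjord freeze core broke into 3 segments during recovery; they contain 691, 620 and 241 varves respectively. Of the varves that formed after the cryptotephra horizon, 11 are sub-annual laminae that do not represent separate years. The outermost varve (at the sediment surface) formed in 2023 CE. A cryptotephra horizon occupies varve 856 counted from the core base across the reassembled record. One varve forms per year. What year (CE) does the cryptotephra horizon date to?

Total varves = 691 + 620 + 241 = 1552.
1552 − 856 = 696 varves lie beyond the cryptotephra horizon toward the sediment surface.
Excluding 11 false varves: 696 − 11 = 685.
Counting back 685 years from 2023 CE places the cryptotephra horizon in 2023 − 685 = 1338 CE.

1338 CE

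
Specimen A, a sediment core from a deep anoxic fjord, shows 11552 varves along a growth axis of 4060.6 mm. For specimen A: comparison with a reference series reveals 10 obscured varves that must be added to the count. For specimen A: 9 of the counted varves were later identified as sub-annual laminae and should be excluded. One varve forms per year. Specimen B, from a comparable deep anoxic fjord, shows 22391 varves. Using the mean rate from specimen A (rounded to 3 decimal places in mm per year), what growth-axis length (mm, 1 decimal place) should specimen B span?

Specimen A: after corrections the count is 11552 − 9 + 10 = 11553 varves.
A: 4060.6 mm over 11553 years gives 4060.6 / 11553 ≈ 0.351 mm/year.
B's length ≈ 0.351 × 22391 = 7859.2 mm.

7859.2 mm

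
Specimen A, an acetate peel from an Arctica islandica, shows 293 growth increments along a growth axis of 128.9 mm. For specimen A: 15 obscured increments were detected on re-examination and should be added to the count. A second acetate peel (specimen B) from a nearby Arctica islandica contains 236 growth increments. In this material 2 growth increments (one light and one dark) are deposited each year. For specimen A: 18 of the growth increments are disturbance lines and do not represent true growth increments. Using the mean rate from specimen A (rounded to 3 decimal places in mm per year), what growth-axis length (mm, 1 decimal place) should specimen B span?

Specimen A: true growth increment count = 293 − 18 + 15 = 290.
Specimen A: with 2 growth increments per year, 290 / 2 = 145 years.
A: Extension rate ≈ 128.9 / 145 = 0.889 mm/year.
Specimen B: dividing by 2 growth increments per year: 236 / 2 = 118 years. B's length ≈ 0.889 × 118 = 104.9 mm.

104.9 mm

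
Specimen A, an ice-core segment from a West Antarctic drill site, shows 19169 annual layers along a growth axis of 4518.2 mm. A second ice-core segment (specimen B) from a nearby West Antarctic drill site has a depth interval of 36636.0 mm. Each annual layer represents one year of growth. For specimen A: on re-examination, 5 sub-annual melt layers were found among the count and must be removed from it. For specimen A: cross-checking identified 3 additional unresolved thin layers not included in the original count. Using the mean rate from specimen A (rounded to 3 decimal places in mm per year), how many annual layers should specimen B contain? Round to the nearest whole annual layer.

155237 annual layers

Specimen A: adjusted count: 19169 − 5 + 3 = 19167 annual layers.
A: Mean rate = 4518.2 mm / 19167 years ≈ 0.236 mm/year.
Specimen B: 36636.0 mm / 0.236 mm per year = 155237.29 years ≈ 155237 annual layers.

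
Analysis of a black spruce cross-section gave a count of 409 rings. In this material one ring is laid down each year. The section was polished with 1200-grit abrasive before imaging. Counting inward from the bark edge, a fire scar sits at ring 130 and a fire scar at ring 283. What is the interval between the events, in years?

The two markers are separated by 283 − 130 = 153 rings.
One ring per year makes the interval 153 years.

153 years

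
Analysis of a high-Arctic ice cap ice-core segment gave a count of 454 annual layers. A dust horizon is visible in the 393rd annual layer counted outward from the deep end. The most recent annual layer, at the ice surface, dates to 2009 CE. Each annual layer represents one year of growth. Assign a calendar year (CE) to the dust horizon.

1948 CE

Between annual layer 393 and the ice surface there are 454 − 393 = 61 annual layers.
The annual layer at the ice surface is 2009 CE, so the dust horizon dates to 2009 − 61 = 1948 CE.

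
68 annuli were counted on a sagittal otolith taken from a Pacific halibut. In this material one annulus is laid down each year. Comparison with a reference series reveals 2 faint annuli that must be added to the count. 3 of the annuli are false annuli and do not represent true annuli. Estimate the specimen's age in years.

Correcting the raw count gives 68 − 3 + 2 = 67 true annuli.
One annulus per year makes the duration 67 years.

67 years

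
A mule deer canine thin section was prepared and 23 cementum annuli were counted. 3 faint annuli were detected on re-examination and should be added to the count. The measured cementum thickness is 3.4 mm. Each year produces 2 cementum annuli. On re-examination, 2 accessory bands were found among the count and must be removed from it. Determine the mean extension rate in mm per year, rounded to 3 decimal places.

After corrections the count is 23 − 2 + 3 = 24 cementum annuli.
With 2 cementum annuli per year, 24 / 2 = 12 years.
Mean rate = 3.4 mm / 12 years ≈ 0.283 mm per year.

0.283 mm per year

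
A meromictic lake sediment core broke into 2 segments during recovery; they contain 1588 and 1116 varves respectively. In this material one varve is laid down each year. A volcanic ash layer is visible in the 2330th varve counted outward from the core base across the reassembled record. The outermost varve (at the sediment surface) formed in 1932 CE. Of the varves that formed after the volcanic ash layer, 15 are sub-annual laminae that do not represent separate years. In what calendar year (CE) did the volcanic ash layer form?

Total varves = 1588 + 1116 = 2704.
Between varve 2330 and the sediment surface there are 2704 − 2330 = 374 varves.
Excluding 15 false varves: 374 − 15 = 359.
The varve at the sediment surface is 1932 CE, so the volcanic ash layer dates to 1932 − 359 = 1573 CE.

1573 CE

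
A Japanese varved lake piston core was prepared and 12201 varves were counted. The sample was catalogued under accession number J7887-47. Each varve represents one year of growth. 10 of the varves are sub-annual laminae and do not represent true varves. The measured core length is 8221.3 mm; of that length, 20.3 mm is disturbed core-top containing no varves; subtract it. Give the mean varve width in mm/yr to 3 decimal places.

0.673 mm/yr

Adjusted count: 12201 − 10 = 12191 varves.
Removing the 20.3 mm offcut leaves 8221.3 − 20.3 = 8201.0 mm.
Mean rate = 8201.0 mm / 12191 years ≈ 0.673 mm/yr.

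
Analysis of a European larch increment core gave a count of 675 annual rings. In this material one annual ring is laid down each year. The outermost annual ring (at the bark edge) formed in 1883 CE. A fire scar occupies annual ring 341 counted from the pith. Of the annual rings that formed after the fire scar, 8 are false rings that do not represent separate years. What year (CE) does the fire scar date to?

The fire scar sits at annual ring 341 from the pith, so 675 − 341 = 334 annual rings formed after it.
Removing the 8 false annual rings leaves 334 − 8 = 326 true annual rings beyond the fire scar.
The annual ring at the bark edge is 1883 CE, so the fire scar dates to 1883 − 326 = 1557 CE.

1557 CE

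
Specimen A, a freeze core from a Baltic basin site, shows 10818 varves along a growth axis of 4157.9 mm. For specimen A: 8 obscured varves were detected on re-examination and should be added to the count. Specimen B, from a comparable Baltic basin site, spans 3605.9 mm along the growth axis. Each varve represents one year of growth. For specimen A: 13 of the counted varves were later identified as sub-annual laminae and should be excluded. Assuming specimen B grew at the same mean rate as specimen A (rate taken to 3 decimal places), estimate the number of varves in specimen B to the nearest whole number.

9366 varves

Specimen A: true varve count = 10818 − 13 + 8 = 10813.
A: Mean rate = 4157.9 mm / 10813 years ≈ 0.385 mm/yr.
For B, 3605.9 / 0.385 = 9365.97 years ≈ 9366 varves.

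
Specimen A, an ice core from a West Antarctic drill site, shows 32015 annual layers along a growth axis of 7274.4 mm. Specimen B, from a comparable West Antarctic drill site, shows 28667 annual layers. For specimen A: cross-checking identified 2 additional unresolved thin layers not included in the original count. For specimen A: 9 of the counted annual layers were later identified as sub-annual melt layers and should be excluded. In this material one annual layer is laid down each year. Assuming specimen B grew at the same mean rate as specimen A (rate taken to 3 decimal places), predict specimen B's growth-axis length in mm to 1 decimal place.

6507.4 mm

Specimen A: true annual layer count = 32015 − 9 + 2 = 32008.
A: Mean rate = 7274.4 mm / 32008 years ≈ 0.227 mm/yr.
Length of B = 0.227 × 28667 = 6507.4 mm.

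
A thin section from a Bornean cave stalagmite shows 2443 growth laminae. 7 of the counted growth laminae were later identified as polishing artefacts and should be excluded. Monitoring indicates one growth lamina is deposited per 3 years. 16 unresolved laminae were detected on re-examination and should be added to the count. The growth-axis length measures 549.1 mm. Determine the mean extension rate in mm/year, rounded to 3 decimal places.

After corrections the count is 2443 − 7 + 16 = 2452 growth laminae.
Multiplying by 3 years per growth lamina: 2452 × 3 = 7356 years.
549.1 mm over 7356 years gives 549.1 / 7356 ≈ 0.075 mm/year.

0.075 mm/year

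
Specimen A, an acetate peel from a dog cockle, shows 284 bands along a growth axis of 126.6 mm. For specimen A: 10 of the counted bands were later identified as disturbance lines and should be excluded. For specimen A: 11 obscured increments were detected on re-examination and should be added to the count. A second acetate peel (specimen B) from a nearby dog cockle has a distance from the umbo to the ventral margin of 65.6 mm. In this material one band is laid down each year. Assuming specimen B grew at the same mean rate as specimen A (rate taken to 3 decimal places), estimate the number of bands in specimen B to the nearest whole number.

148 bands

Specimen A: true band count = 284 − 10 + 11 = 285.
A: Mean rate = 126.6 mm / 285 years ≈ 0.444 mm/yr.
B spans 65.6 / 0.444 = 147.75 years ≈ 148 bands.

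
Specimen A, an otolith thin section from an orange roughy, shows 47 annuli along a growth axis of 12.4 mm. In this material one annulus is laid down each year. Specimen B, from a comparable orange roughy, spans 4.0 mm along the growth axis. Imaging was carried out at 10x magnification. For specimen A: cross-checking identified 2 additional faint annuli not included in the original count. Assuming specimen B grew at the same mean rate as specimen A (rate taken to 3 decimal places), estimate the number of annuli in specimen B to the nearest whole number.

16 annuli

Specimen A: true annulus count = 47 + 2 = 49.
A: Extension rate ≈ 12.4 / 49 = 0.253 mm per year.
For B, 4.0 / 0.253 = 15.81 years ≈ 16 annuli.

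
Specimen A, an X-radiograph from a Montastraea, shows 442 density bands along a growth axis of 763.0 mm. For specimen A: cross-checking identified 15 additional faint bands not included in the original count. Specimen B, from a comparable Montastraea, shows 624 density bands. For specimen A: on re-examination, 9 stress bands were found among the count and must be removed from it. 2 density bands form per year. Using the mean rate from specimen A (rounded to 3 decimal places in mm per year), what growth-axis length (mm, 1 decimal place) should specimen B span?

1062.7 mm

Specimen A: true density band count = 442 − 9 + 15 = 448.
Specimen A: dividing by 2 density bands per year: 448 / 2 = 224 years.
A: 763.0 mm over 224 years gives 763.0 / 224 ≈ 3.406 mm per year.
Specimen B: 624 density bands at 2 per year is 624 / 2 = 312 years. B's length ≈ 3.406 × 312 = 1062.7 mm.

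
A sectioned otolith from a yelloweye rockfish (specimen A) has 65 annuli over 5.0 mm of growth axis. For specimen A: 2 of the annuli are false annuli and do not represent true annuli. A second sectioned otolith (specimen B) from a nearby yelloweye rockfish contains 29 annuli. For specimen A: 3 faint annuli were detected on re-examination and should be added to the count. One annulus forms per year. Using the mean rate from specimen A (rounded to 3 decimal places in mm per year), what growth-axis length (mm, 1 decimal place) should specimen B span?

2.2 mm

Specimen A: adjusted count: 65 − 2 + 3 = 66 annuli.
A: Extension rate ≈ 5.0 / 66 = 0.076 mm/yr.
For B, 0.076 mm/year × 29 years = 2.2 mm.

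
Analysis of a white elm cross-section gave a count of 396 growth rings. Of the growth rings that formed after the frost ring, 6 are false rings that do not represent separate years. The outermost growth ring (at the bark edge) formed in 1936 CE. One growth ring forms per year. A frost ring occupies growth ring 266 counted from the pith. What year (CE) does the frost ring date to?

396 − 266 = 130 growth rings lie beyond the frost ring toward the bark edge.
Removing the 6 false growth rings leaves 130 − 6 = 124 true growth rings beyond the frost ring.
The growth ring at the bark edge is 1936 CE, so the frost ring dates to 1936 − 124 = 1812 CE.

1812 CE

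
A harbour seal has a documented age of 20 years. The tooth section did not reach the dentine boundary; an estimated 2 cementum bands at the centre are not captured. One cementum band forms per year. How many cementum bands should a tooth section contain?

18 cementum bands

At one cementum band per year, 20 years correspond to 20 cementum bands.
Less the 2 uncaptured cementum bands: 20 − 2 = 18.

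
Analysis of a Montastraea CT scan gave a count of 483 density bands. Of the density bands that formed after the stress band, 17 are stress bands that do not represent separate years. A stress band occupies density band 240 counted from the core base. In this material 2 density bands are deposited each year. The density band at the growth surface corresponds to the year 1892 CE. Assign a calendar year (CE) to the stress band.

Between density band 240 and the growth surface there are 483 − 240 = 243 density bands.
Removing the 17 false density bands leaves 243 − 17 = 226 true density bands beyond the stress band.
226 density bands at 2 per year is 226 / 2 = 113 years.
Counting back 113 years from 1892 CE places the stress band in 1892 − 113 = 1779 CE.

1779 CE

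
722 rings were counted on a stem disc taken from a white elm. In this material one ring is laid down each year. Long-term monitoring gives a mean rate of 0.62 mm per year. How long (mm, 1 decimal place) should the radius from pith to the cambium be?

722 years of growth are recorded.
Predicted length = 0.62 mm/year × 722 years = 447.6 mm.

447.6 mm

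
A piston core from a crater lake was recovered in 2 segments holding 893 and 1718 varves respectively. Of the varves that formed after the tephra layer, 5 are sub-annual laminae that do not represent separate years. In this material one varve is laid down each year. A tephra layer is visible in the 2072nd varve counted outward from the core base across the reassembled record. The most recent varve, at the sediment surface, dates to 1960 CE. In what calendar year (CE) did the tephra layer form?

1426 CE

Total varves = 893 + 1718 = 2611.
The tephra layer sits at varve 2072 from the core base, so 2611 − 2072 = 539 varves formed after it.
Excluding 5 false varves: 539 − 5 = 534.
The varve at the sediment surface is 1960 CE, so the tephra layer dates to 1960 − 534 = 1426 CE.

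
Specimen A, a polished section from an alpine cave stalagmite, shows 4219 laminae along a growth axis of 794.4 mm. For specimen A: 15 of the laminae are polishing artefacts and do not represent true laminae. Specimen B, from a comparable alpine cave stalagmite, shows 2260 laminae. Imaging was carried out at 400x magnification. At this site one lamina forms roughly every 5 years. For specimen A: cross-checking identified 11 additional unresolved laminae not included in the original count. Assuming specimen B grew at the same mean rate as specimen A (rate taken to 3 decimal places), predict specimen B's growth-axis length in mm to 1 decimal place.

Specimen A: true lamina count = 4219 − 15 + 11 = 4215.
Specimen A: multiplying by 5 years per lamina: 4215 × 5 = 21075 years.
A: 794.4 mm over 21075 years gives 794.4 / 21075 ≈ 0.038 mm/yr.
Specimen B: multiplying by 5 years per lamina: 2260 × 5 = 11300 years. For B, 0.038 mm/year × 11300 years = 429.4 mm.

429.4 mm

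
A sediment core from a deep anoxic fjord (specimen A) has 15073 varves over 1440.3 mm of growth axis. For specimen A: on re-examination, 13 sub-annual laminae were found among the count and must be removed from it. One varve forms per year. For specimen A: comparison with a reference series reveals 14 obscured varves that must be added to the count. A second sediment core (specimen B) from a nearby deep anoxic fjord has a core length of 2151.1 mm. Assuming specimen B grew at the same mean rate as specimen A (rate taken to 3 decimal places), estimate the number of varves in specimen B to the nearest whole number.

22407 varves

Specimen A: true varve count = 15073 − 13 + 14 = 15074.
A: 1440.3 mm over 15074 years gives 1440.3 / 15074 ≈ 0.096 mm/yr.
Specimen B: 2151.1 mm / 0.096 mm per year = 22407.29 years ≈ 22407 varves.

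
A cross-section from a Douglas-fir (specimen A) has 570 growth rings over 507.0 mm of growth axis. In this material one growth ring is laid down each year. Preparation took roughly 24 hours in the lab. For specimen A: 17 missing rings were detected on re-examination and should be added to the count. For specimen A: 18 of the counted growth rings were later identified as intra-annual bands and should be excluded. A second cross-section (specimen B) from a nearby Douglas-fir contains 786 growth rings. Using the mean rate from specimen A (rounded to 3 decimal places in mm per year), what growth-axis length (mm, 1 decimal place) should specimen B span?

Specimen A: true growth ring count = 570 − 18 + 17 = 569.
A: Mean rate = 507.0 mm / 569 years ≈ 0.891 mm per year.
For B, 0.891 mm/year × 786 years = 700.3 mm.

700.3 mm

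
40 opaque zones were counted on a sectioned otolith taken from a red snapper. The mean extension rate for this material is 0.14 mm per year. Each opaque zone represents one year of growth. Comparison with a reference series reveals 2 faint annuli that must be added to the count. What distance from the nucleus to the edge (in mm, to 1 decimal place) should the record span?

Correcting the raw count gives 40 + 2 = 42 true opaque zones.
Length ≈ 0.14 × 42 = 5.9 mm.

5.9 mm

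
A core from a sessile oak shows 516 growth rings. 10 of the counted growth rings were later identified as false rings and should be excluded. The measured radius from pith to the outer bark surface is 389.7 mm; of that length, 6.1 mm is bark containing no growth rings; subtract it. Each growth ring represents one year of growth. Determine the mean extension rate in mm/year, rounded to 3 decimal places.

Adjusted count: 516 − 10 = 506 growth rings.
Removing the 6.1 mm offcut leaves 389.7 − 6.1 = 383.6 mm.
Mean rate = 383.6 mm / 506 years ≈ 0.758 mm/year.

0.758 mm/year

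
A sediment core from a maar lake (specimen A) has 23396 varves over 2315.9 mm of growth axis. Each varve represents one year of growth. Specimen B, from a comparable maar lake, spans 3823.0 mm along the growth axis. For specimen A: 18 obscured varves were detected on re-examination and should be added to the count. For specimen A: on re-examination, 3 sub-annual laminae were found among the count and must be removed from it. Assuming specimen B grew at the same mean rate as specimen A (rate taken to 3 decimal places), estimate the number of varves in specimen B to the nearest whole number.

Specimen A: adjusted count: 23396 − 3 + 18 = 23411 varves.
A: Mean rate = 2315.9 mm / 23411 years ≈ 0.099 mm per year.
For B, 3823.0 / 0.099 = 38616.16 years ≈ 38616 varves.

38616 varves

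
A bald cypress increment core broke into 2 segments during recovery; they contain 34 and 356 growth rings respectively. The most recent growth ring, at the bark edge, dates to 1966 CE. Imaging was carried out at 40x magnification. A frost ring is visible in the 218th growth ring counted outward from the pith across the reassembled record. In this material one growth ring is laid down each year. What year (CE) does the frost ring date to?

1794 CE

Total growth rings = 34 + 356 = 390.
Between growth ring 218 and the bark edge there are 390 − 218 = 172 growth rings.
1966 − 172 = 1794 CE.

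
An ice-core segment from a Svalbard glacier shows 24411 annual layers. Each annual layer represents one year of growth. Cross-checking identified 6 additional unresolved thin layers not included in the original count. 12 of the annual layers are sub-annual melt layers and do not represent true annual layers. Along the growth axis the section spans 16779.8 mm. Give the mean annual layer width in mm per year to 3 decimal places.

0.688 mm per year

Adjusted count: 24411 − 12 + 6 = 24405 annual layers.
Extension rate ≈ 16779.8 / 24405 = 0.688 mm per year.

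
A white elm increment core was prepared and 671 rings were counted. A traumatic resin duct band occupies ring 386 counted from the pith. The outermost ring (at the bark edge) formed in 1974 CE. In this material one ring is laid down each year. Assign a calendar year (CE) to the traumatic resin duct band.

671 − 386 = 285 rings lie beyond the traumatic resin duct band toward the bark edge.
1974 − 285 = 1689 CE.

1689 CE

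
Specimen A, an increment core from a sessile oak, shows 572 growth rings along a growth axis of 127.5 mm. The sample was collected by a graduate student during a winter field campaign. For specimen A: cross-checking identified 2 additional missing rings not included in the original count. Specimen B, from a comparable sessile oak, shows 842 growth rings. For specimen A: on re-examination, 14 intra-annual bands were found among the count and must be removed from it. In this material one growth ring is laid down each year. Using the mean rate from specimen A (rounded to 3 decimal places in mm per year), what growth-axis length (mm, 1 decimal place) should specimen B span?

192.0 mm

Specimen A: after corrections the count is 572 − 14 + 2 = 560 growth rings.
A: Extension rate ≈ 127.5 / 560 = 0.228 mm/year.
Length of B = 0.228 × 842 = 192.0 mm.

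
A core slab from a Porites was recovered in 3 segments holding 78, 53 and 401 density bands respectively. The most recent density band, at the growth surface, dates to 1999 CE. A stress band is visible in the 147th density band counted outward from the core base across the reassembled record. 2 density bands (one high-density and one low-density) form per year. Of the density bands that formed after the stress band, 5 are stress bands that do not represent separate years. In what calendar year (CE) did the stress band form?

Total density bands = 78 + 53 + 401 = 532.
Between density band 147 and the growth surface there are 532 − 147 = 385 density bands.
Excluding 5 false density bands: 385 − 5 = 380.
380 density bands at 2 per year is 380 / 2 = 190 years.
Counting back 190 years from 1999 CE places the stress band in 1999 − 190 = 1809 CE.

1809 CE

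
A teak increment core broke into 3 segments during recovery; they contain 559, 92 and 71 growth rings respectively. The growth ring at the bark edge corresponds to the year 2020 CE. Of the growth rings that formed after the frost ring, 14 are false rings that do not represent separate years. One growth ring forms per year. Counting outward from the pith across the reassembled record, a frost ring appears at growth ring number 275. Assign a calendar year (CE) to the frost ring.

1587 CE

Total growth rings = 559 + 92 + 71 = 722.
Between growth ring 275 and the bark edge there are 722 − 275 = 447 growth rings.
Removing the 14 false growth rings leaves 447 − 14 = 433 true growth rings beyond the frost ring.
The growth ring at the bark edge is 2020 CE, so the frost ring dates to 2020 − 433 = 1587 CE.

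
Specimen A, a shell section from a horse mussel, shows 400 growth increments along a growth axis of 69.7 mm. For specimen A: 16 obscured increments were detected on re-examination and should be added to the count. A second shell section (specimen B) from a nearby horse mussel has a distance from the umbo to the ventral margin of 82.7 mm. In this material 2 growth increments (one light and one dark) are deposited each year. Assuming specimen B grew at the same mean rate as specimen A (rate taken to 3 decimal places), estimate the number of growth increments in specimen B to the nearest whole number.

494 growth increments

Specimen A: true growth increment count = 400 + 16 = 416.
Specimen A: 416 growth increments at 2 per year is 416 / 2 = 208 years.
A: 69.7 mm over 208 years gives 69.7 / 208 ≈ 0.335 mm per year.
For B, 82.7 / 0.335 = 246.87 years; at 2 growth increments per year that is 246.87 × 2 ≈ 494 growth increments.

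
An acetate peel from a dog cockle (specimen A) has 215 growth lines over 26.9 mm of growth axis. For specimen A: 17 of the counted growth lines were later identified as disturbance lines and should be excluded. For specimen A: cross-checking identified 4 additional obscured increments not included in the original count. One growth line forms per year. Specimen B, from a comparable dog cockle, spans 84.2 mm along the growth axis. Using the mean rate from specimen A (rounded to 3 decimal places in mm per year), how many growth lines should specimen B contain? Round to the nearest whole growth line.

Specimen A: correcting the raw count gives 215 − 17 + 4 = 202 true growth lines.
A: Extension rate ≈ 26.9 / 202 = 0.133 mm per year.
For B, 84.2 / 0.133 = 633.08 years ≈ 633 growth lines.

633 growth lines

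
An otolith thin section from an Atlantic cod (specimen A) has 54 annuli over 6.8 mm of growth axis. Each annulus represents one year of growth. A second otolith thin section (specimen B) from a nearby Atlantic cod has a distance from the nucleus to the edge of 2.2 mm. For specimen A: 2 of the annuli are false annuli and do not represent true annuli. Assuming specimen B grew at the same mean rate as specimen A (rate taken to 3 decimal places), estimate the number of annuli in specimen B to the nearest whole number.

17 annuli

Specimen A: after corrections the count is 54 − 2 = 52 annuli.
A: 6.8 mm over 52 years gives 6.8 / 52 ≈ 0.131 mm per year.
For B, 2.2 / 0.131 = 16.79 years ≈ 17 annuli.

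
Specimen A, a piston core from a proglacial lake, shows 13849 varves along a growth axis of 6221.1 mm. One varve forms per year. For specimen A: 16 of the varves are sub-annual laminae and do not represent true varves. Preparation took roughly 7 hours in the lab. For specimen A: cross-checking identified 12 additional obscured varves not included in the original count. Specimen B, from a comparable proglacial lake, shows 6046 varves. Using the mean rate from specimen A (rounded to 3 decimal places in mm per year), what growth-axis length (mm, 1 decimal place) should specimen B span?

2714.7 mm

Specimen A: correcting the raw count gives 13849 − 16 + 12 = 13845 true varves.
A: Extension rate ≈ 6221.1 / 13845 = 0.449 mm/yr.
Length of B = 0.449 × 6046 = 2714.7 mm.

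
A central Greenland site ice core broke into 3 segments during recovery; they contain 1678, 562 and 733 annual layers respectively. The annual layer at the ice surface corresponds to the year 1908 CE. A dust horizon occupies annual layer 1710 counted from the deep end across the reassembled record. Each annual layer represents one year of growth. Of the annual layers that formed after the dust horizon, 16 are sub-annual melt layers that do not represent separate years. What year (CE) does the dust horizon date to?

661 CE

Total annual layers = 1678 + 562 + 733 = 2973.
The dust horizon sits at annual layer 1710 from the deep end, so 2973 − 1710 = 1263 annual layers formed after it.
1263 − 16 false = 1247 true annual layers after the dust horizon.
Counting back 1247 years from 1908 CE places the dust horizon in 1908 − 1247 = 661 CE.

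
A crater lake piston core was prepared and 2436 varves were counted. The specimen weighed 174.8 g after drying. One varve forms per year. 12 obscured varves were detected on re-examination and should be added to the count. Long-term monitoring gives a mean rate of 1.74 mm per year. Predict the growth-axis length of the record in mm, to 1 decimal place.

4259.5 mm

Correcting the raw count gives 2436 + 12 = 2448 true varves.
2448 years at 1.74 mm/year gives 1.74 × 2448 = 4259.5 mm.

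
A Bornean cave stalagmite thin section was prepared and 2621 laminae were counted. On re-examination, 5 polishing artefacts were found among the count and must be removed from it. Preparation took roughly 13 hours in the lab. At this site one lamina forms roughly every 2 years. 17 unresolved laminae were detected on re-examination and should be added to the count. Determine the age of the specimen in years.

5266 years

True lamina count = 2621 − 5 + 17 = 2633.
2633 laminae at 2 years each span 2633 × 2 = 5266 years.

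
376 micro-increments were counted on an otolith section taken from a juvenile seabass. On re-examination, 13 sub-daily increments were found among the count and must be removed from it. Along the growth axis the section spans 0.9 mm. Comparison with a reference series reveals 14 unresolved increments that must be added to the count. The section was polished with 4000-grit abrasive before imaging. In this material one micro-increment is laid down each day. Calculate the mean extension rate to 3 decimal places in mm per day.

Adjusted count: 376 − 13 + 14 = 377 micro-increments.
Mean rate = 0.9 mm / 377 days ≈ 0.002 mm per day.

0.002 mm per day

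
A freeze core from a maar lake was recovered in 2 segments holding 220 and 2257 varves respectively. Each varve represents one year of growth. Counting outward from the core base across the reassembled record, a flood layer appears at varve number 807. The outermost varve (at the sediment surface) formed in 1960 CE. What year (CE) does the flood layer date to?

290 CE

Total varves = 220 + 2257 = 2477.
The flood layer sits at varve 807 from the core base, so 2477 − 807 = 1670 varves formed after it.
1960 − 1670 = 290 CE.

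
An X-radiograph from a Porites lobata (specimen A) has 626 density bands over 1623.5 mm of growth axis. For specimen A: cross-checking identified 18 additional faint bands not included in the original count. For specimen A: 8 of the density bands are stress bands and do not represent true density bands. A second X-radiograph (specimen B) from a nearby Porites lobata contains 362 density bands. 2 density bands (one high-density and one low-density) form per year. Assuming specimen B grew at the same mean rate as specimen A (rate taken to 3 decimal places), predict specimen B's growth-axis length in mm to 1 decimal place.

924.0 mm

Specimen A: after corrections the count is 626 − 8 + 18 = 636 density bands.
Specimen A: with 2 density bands per year, 636 / 2 = 318 years.
A: Extension rate ≈ 1623.5 / 318 = 5.105 mm/year.
Specimen B: with 2 density bands per year, 362 / 2 = 181 years. B's length ≈ 5.105 × 181 = 924.0 mm.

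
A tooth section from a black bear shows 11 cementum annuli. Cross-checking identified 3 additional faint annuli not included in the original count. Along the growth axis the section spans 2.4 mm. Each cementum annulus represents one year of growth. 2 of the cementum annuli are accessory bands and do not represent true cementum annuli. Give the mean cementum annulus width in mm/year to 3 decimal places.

0.200 mm/year

Adjusted count: 11 − 2 + 3 = 12 cementum annuli.
Extension rate ≈ 2.4 / 12 = 0.200 mm/year.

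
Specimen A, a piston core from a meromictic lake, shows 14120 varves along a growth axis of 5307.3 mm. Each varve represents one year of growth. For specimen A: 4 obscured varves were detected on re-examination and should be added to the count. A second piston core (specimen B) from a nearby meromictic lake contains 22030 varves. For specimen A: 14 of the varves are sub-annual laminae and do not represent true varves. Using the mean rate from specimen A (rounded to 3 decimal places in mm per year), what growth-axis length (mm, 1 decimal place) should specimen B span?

8283.3 mm

Specimen A: true varve count = 14120 − 14 + 4 = 14110.
A: Mean rate = 5307.3 mm / 14110 years ≈ 0.376 mm per year.
For B, 0.376 mm/year × 22030 years = 8283.3 mm.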